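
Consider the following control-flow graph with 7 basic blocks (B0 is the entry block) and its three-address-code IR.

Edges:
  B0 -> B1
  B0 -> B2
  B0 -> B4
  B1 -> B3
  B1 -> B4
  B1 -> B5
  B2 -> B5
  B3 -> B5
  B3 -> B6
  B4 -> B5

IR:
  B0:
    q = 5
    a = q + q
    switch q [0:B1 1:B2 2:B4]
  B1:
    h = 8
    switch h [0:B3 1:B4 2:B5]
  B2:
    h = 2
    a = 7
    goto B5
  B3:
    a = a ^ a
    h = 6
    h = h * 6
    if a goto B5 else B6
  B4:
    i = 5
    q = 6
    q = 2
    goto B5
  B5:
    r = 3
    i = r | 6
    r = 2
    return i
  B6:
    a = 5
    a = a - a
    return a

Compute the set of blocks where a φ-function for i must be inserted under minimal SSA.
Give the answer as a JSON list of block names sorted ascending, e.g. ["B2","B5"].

idom tree: B1←B0 B2←B0 B3←B1 B4←B0 B5←B0 B6←B3
Dom at joins:
  B4: preds {B0,B1}: {B0} ∩ {B0,B1} = {B0}; idom=B0
  B5: preds {B1,B2,B3,B4}: {B0,B1} ∩ {B0,B2} ∩ {B0,B1,B3} ∩ {B0,B4} = {B0}; idom=B0

Frontier:
  join B4 pred B0: · stop@B0
  join B4 pred B1: B1 stop@B0
  join B5 pred B1: B1 stop@B0
  join B5 pred B2: B2 stop@B0
  join B5 pred B3: B3→B1 stop@B0
  join B5 pred B4: B4 stop@B0
  B0: DF=∅
  B1: DF={B4,B5}
  B2: DF={B5}
  B3: DF={B5}
  B4: DF={B5}
  B5: DF=∅
  B6: DF=∅

φ for i: defs {B4,B5}
  DF⁺ = {B5}

Answer: ["B5"]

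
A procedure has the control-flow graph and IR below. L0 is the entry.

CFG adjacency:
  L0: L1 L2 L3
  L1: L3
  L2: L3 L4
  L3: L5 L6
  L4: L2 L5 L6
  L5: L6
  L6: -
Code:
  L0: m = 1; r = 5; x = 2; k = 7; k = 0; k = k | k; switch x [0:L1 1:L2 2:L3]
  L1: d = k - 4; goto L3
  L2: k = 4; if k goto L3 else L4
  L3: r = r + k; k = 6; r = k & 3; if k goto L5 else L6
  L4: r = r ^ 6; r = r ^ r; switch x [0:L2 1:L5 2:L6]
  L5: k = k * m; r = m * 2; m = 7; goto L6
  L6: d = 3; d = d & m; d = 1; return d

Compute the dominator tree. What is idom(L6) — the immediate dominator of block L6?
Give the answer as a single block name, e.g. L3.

idom tree: L1←L0 L2←L0 L3←L0 L4←L2 L5←L0 L6←L0
Dom∩ at merges:
  L2: preds {L0,L4}: {L0} ∩ {L0,L2,L4} = {L0}; idom=L0
  L3: preds {L0,L1,L2}: {L0} ∩ {L0,L1} ∩ {L0,L2} = {L0}; idom=L0
  L5: preds {L3,L4}: {L0,L3} ∩ {L0,L2,L4} = {L0}; idom=L0
  L6: preds {L3,L4,L5}: {L0,L3} ∩ {L0,L2,L4} ∩ {L0,L5} = {L0}; idom=L0

idom(L6) = L0

Answer: L0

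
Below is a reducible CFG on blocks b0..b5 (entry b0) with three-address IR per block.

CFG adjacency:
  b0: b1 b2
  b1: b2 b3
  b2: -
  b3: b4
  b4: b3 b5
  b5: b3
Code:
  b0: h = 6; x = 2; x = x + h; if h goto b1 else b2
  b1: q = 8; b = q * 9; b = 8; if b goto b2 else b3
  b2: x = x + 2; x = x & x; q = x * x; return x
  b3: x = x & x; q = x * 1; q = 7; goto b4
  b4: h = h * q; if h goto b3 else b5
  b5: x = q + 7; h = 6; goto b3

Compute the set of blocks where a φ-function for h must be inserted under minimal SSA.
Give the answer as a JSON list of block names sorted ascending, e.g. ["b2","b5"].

Answer: ["b3"]

Working:
idom tree: b1←b0 b2←b0 b3←b1 b4←b3 b5←b4
Join-block Dom:
  b2: preds {b0,b1}: {b0} ∩ {b0,b1} = {b0}; idom=b0
  b3: preds {b1,b4,b5}: {b0,b1} ∩ {b0,b1,b3,b4} ∩ {b0,b1,b3,b4,b5} = {b0,b1}; idom=b1

Frontier:
  b2←b0: walk · to b0
  b2←b1: walk b1 to b0
  b3←b1: walk · to b1
  b3←b4: walk b4→b3 to b1
  b3←b5: walk b5→b4→b3 to b1
  b0: DF=∅
  b1: DF={b2}
  b2: DF=∅
  b3: DF={b3}
  b4: DF={b3}
  b5: DF={b3}

φ for h: defs {b0,b4,b5}
  DF⁺ = {b3}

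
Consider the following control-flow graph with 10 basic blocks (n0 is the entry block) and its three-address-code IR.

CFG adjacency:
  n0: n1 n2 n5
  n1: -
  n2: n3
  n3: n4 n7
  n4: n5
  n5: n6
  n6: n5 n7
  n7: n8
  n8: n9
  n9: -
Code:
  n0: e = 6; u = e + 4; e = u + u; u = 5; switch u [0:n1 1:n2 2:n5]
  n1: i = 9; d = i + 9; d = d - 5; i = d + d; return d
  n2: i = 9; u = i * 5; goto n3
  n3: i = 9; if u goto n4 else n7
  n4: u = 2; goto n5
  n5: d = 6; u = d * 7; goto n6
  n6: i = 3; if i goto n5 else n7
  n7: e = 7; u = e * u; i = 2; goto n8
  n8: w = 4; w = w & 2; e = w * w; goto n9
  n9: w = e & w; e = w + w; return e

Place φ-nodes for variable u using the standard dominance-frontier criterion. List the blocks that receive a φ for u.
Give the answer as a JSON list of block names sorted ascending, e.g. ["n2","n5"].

idom tree: n1←n0 n2←n0 n3←n2 n4←n3 n5←n0 n6←n5 n7←n0 n8←n7 n9←n8
Dom∩ at merges:
  n5: preds {n0,n4,n6}: {n0} ∩ {n0,n2,n3,n4} ∩ {n0,n5,n6} = {n0}; idom=n0
  n7: preds {n3,n6}: {n0,n2,n3} ∩ {n0,n5,n6} = {n0}; idom=n0

Frontier:
  n5←n0: walk · to n0
  n5←n4: walk n4→n3→n2 to n0
  n5←n6: walk n6→n5 to n0
  n7←n3: walk n3→n2 to n0
  n7←n6: walk n6→n5 to n0
  n0: DF=∅
  n1: DF=∅
  n2: DF={n5,n7}
  n3: DF={n5,n7}
  n4: DF={n5}
  n5: DF={n5,n7}
  n6: DF={n5,n7}
  n7: DF=∅
  n8: DF=∅
  n9: DF=∅

φ for u: defs {n0,n2,n4,n5,n7}
  DF⁺ = {n5,n7}

Answer: ["n5", "n7"]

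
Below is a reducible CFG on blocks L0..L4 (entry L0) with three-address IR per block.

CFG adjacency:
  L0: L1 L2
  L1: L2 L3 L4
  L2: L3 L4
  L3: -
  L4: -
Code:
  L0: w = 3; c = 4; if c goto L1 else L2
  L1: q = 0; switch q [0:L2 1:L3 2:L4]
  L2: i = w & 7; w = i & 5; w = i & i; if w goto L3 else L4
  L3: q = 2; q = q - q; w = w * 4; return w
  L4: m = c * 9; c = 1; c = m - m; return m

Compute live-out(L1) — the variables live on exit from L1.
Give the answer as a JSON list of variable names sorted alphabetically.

Answer: ["c", "w"]

Derivation:
Per-block:
  L0: def={c,w} ue=∅
  L1: def={q} ue=∅
  L2: def={i,w} ue={w}
  L3: def={q,w} ue={w}
  L4: def={c,m} ue={c}

Liveness:
  live L0: ∅→{c,w}
  live L1: {c,w}→{c,w}
  live L2: {c,w}→{c,w}
  live L3: {w}→∅
  live L4: {c}→∅

live-out(L1) = ["c", "w"]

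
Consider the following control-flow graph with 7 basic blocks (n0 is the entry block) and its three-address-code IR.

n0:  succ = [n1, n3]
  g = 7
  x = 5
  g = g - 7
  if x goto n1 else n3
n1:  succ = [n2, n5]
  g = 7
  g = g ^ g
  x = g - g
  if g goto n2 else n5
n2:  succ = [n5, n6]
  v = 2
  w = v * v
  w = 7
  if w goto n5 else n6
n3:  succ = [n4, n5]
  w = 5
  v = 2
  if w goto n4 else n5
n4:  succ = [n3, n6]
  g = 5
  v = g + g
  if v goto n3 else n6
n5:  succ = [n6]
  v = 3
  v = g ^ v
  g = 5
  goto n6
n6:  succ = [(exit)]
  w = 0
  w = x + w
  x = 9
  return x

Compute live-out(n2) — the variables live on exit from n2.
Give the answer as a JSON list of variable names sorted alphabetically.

Answer: ["g", "x"]

Derivation:
def/use:
  n0 def {g,x} use ∅
  n1 def {g,x} use ∅
  n2 def {v,w} use ∅
  n3 def {v,w} use ∅
  n4 def {g,v} use ∅
  n5 def {g,v} use {g}
  n6 def {w,x} use {x}

Liveness:
  n0: in=∅ out={g,x}
  n1: in=∅ out={g,x}
  n2: in={g,x} out={g,x}
  n3: in={g,x} out={g,x}
  n4: in={x} out={g,x}
  n5: in={g,x} out={x}
  n6: in={x} out=∅

live-out(n2) = ["g", "x"]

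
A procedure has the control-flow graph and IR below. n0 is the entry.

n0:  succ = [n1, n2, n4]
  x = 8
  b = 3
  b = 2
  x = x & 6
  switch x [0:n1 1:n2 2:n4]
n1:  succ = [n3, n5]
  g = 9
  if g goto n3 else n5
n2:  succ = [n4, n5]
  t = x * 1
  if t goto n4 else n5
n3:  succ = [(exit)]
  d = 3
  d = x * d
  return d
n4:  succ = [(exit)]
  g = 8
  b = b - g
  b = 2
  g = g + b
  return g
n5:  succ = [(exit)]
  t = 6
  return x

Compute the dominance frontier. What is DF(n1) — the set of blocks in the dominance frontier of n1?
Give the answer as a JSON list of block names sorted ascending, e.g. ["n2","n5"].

Answer: ["n5"]

Analysis:
idom tree: n1←n0 n2←n0 n3←n1 n4←n0 n5←n0
Join-block Dom:
  n4: preds {n0,n2}: {n0} ∩ {n0,n2} = {n0}; idom=n0
  n5: preds {n1,n2}: {n0,n1} ∩ {n0,n2} = {n0}; idom=n0

DF derivation:
  n4←n0: walk · to n0
  n4←n2: walk n2 to n0
  n5←n1: walk n1 to n0
  n5←n2: walk n2 to n0
  n0: DF=∅
  n1: DF={n5}
  n2: DF={n4,n5}
  n3: DF=∅
  n4: DF=∅
  n5: DF=∅

DF(n1) = ["n5"]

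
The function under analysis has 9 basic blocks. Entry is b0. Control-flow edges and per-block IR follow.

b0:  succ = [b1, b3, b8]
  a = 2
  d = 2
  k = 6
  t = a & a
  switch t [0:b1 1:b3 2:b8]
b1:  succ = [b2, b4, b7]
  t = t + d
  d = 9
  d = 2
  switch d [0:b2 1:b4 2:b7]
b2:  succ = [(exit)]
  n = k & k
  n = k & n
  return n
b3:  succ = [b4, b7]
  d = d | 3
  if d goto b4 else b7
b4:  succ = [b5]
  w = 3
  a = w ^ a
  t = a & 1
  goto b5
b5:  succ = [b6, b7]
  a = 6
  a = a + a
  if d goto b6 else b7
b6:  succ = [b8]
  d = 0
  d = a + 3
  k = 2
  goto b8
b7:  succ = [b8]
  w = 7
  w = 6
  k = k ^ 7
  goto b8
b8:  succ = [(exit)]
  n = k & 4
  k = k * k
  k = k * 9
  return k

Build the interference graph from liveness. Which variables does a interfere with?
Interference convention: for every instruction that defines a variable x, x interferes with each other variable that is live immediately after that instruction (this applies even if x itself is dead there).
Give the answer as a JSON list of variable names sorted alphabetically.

Answer: ["d", "k", "t", "w"]

Working:
Block summaries:
  b0 def {a,d,k,t} use ∅
  b1 def {d,t} use {d,t}
  b2 def {n} use {k}
  b3 def {d} use {d}
  b4 def {a,t,w} use {a}
  b5 def {a} use {d}
  b6 def {d,k} use {a}
  b7 def {k,w} use {k}
  b8 def {k,n} use {k}

Liveness:
  live b0: ∅→{a,d,k,t}
  live b1: {a,d,k,t}→{a,d,k}
  live b2: {k}→∅
  live b3: {a,d,k}→{a,d,k}
  live b4: {a,d,k}→{d,k}
  live b5: {d,k}→{a,k}
  live b6: {a}→{k}
  live b7: {k}→{k}
  live b8: {k}→∅

Conflict graph:
  a — {d,k,t,w}
  d — {a,k,t,w}
  k — {a,d,n,t,w}
  n — {k}
  t — {a,d,k}
  w — {a,d,k}

N(a) = ["d", "k", "t", "w"]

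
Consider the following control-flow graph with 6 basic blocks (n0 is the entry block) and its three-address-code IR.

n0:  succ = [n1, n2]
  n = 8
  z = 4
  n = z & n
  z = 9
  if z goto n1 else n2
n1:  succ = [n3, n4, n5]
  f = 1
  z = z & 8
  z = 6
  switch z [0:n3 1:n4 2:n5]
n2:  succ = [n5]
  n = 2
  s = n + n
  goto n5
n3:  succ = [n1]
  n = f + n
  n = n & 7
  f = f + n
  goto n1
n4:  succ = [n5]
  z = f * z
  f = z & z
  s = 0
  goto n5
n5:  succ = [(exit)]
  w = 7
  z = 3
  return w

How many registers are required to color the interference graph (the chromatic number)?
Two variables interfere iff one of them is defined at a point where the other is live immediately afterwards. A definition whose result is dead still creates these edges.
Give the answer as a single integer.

Answer: 3

Derivation:
def/use:
  n0: def={n,z} ue=∅
  n1: def={f,z} ue={z}
  n2: def={n,s} ue=∅
  n3: def={f,n} ue={f,n}
  n4: def={f,s,z} ue={f,z}
  n5: def={w,z} ue=∅

Live sets:
  n0: in=∅ out={n,z}
  n1: in={n,z} out={f,n,z}
  n2: in=∅ out=∅
  n3: in={f,n,z} out={n,z}
  n4: in={f,z} out=∅
  n5: in=∅ out=∅

Conflict graph:
  f: {n,z}
  n: {f,z}
  s: ∅
  w: {z}
  z: {f,n,w}

Registers:
  {f,n,z} pairwise interfere (3-clique) ⇒ χ ≥ 3
  3-colouring: R0={s,z}  R1={f,w}  R2={n}
  χ = 3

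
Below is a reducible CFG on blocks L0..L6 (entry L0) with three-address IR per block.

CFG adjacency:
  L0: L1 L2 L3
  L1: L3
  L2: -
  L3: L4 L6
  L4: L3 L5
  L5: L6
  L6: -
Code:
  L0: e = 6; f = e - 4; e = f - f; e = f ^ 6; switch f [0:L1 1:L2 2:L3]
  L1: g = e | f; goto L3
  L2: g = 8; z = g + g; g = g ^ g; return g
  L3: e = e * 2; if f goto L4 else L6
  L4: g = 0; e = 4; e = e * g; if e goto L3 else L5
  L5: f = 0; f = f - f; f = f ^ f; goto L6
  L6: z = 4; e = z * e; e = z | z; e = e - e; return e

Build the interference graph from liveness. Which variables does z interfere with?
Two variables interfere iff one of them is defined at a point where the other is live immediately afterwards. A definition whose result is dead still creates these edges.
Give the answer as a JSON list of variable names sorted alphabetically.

Answer: ["e", "g"]

Analysis:
def/use:
  L0: {e,f} / ∅
  L1: {g} / {e,f}
  L2: {g,z} / ∅
  L3: {e} / {e,f}
  L4: {e,g} / ∅
  L5: {f} / ∅
  L6: {e,z} / {e}

Backward fixpoint:
  L0: in=∅ out={e,f}
  L1: in={e,f} out={e,f}
  L2: in=∅ out=∅
  L3: in={e,f} out={e,f}
  L4: in={f} out={e,f}
  L5: in={e} out={e}
  L6: in={e} out=∅

Interfere edges:
  e↔{f,g,z}
  f↔{e,g}
  g↔{e,f,z}
  z↔{e,g}

N(z) = ["e", "g"]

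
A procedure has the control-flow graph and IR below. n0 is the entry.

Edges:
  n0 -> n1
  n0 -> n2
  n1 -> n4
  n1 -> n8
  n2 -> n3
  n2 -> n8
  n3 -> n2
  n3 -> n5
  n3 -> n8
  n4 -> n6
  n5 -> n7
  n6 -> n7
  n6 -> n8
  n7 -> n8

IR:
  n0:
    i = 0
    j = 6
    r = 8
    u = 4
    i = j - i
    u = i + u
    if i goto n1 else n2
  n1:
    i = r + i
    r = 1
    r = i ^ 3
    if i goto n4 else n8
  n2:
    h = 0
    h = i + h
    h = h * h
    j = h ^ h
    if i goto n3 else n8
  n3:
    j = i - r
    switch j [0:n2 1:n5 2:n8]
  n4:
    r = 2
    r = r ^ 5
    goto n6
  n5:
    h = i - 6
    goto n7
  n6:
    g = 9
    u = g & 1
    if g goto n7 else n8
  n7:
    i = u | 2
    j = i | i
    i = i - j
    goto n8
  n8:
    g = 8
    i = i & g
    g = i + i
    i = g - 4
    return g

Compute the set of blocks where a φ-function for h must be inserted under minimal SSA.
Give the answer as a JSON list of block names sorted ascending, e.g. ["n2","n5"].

Answer: ["n2", "n7", "n8"]

Derivation:
idom tree: n1←n0 n2←n0 n3←n2 n4←n1 n5←n3 n6←n4 n7←n0 n8←n0
Dom∩ at merges:
  n2: preds {n0,n3}: {n0} ∩ {n0,n2,n3} = {n0}; idom=n0
  n7: preds {n5,n6}: {n0,n2,n3,n5} ∩ {n0,n1,n4,n6} = {n0}; idom=n0
  n8: preds {n1,n2,n3,n6,n7}: {n0,n1} ∩ {n0,n2} ∩ {n0,n2,n3} ∩ {n0,n1,n4,n6} ∩ {n0,n7} = {n0}; idom=n0

Frontier:
  n2←n0: walk · to n0
  n2←n3: walk n3→n2 to n0
  n7←n5: walk n5→n3→n2 to n0
  n7←n6: walk n6→n4→n1 to n0
  n8←n1: walk n1 to n0
  n8←n2: walk n2 to n0
  n8←n3: walk n3→n2 to n0
  n8←n6: walk n6→n4→n1 to n0
  n8←n7: walk n7 to n0
  n0 → ∅
  n1 → {n7,n8}
  n2 → {n2,n7,n8}
  n3 → {n2,n7,n8}
  n4 → {n7,n8}
  n5 → {n7}
  n6 → {n7,n8}
  n7 → {n8}
  n8 → ∅

φ for h: defs {n2,n5}
  DF⁺ = {n2,n7,n8}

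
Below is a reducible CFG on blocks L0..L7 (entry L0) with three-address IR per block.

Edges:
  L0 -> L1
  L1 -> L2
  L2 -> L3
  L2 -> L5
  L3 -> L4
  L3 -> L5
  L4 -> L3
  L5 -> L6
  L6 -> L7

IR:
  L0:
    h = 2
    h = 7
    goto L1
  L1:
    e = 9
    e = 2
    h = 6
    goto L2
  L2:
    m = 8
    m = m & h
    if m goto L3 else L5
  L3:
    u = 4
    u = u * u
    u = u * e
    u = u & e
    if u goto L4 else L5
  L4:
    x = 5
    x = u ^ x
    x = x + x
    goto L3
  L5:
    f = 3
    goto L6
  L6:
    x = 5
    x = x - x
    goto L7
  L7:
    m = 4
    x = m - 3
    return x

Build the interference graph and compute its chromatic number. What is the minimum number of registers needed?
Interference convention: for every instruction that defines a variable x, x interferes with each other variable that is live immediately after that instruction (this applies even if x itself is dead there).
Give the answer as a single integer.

Answer: 3

Working:
def/use:
  L0: {h} / ∅
  L1: {e,h} / ∅
  L2: {m} / {h}
  L3: {u} / {e}
  L4: {x} / {u}
  L5: {f} / ∅
  L6: {x} / ∅
  L7: {m,x} / ∅

Live sets:
  L0 li=∅ lo=∅
  L1 li=∅ lo={e,h}
  L2 li={e,h} lo={e}
  L3 li={e} lo={e,u}
  L4 li={e,u} lo={e}
  L5 li=∅ lo=∅
  L6 li=∅ lo=∅
  L7 li=∅ lo=∅

Interfere edges:
  e: {h,m,u,x}
  f: ∅
  h: {e,m}
  m: {e,h}
  u: {e,x}
  x: {e,u}

Registers:
  lower bound: {e,h,m} mutually conflict ⇒ χ ≥ 3
  3-colouring: R0={e,f}  R1={h,u}  R2={m,x}
  χ = 3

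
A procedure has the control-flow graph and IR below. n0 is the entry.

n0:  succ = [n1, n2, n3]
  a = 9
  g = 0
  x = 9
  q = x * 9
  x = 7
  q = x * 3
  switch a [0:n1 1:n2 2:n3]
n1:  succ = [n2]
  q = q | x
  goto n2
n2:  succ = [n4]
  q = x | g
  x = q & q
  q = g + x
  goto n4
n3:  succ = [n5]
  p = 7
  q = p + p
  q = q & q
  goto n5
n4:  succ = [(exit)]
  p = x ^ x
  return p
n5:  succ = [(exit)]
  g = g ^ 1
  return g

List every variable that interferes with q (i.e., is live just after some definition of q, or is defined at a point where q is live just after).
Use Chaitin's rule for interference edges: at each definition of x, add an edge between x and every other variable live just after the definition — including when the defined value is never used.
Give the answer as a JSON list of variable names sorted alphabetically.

Block summaries:
  n0 def {a,g,q,x} use ∅
  n1 def {q} use {q,x}
  n2 def {q,x} use {g,x}
  n3 def {p,q} use ∅
  n4 def {p} use {x}
  n5 def {g} use {g}

Backward fixpoint:
  n0: in=∅ out={g,q,x}
  n1: in={g,q,x} out={g,x}
  n2: in={g,x} out={x}
  n3: in={g} out={g}
  n4: in={x} out=∅
  n5: in={g} out=∅

Conflict graph:
  a — {g,q,x}
  g — {a,p,q,x}
  p — {g}
  q — {a,g,x}
  x — {a,g,q}

N(q) = ["a", "g", "x"]

Answer: ["a", "g", "x"]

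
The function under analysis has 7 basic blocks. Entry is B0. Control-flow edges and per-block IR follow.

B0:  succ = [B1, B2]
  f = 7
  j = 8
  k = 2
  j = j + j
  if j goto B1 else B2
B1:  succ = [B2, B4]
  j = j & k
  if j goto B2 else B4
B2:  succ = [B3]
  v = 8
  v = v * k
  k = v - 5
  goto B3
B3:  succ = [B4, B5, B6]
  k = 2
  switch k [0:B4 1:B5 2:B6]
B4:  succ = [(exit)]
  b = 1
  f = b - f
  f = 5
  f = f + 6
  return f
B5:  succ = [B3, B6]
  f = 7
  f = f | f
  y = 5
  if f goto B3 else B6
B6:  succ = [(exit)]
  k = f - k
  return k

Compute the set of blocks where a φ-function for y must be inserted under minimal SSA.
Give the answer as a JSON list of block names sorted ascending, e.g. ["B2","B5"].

idom tree: B1←B0 B2←B0 B3←B2 B4←B0 B5←B3 B6←B3
Join-block Dom:
  B2: preds {B0,B1}: {B0} ∩ {B0,B1} = {B0}; idom=B0
  B3: preds {B2,B5}: {B0,B2} ∩ {B0,B2,B3,B5} = {B0,B2}; idom=B2
  B4: preds {B1,B3}: {B0,B1} ∩ {B0,B2,B3} = {B0}; idom=B0
  B6: preds {B3,B5}: {B0,B2,B3} ∩ {B0,B2,B3,B5} = {B0,B2,B3}; idom=B3

DF walk-up:
  B2←B0: walk · to B0
  B2←B1: walk B1 to B0
  B3←B2: walk · to B2
  B3←B5: walk B5→B3 to B2
  B4←B1: walk B1 to B0
  B4←B3: walk B3→B2 to B0
  B6←B3: walk · to B3
  B6←B5: walk B5 to B3
  B0: DF=∅
  B1: DF={B2,B4}
  B2: DF={B4}
  B3: DF={B3,B4}
  B4: DF=∅
  B5: DF={B3,B6}
  B6: DF=∅

φ for y: defs {B5}
  DF⁺ = {B3,B4,B6}

Answer: ["B3", "B4", "B6"]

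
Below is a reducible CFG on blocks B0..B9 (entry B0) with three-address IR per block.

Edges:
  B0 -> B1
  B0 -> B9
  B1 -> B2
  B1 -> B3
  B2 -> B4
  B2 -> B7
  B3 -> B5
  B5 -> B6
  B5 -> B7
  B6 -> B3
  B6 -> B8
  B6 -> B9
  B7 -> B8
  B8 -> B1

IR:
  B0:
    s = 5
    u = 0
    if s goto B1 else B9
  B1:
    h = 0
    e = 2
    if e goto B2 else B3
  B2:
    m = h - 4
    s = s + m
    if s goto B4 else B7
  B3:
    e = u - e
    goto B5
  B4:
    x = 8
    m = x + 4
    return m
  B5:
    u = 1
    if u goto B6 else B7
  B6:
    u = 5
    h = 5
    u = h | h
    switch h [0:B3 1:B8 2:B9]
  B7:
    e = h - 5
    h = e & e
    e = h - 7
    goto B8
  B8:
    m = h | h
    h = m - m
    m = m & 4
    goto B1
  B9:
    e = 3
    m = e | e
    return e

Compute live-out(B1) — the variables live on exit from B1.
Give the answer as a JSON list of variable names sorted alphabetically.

Answer: ["e", "h", "s", "u"]

Derivation:
Block summaries:
  B0 def {s,u} use ∅
  B1 def {e,h} use ∅
  B2 def {m,s} use {h,s}
  B3 def {e} use {e,u}
  B4 def {m,x} use ∅
  B5 def {u} use ∅
  B6 def {h,u} use ∅
  B7 def {e,h} use {h}
  B8 def {h,m} use {h}
  B9 def {e,m} use ∅

Backward fixpoint:
  live B0: ∅→{s,u}
  live B1: {s,u}→{e,h,s,u}
  live B2: {h,s,u}→{h,s,u}
  live B3: {e,h,s,u}→{e,h,s}
  live B4: ∅→∅
  live B5: {e,h,s}→{e,h,s,u}
  live B6: {e,s}→{e,h,s,u}
  live B7: {h,s,u}→{h,s,u}
  live B8: {h,s,u}→{s,u}
  live B9: ∅→∅

live-out(B1) = ["e", "h", "s", "u"]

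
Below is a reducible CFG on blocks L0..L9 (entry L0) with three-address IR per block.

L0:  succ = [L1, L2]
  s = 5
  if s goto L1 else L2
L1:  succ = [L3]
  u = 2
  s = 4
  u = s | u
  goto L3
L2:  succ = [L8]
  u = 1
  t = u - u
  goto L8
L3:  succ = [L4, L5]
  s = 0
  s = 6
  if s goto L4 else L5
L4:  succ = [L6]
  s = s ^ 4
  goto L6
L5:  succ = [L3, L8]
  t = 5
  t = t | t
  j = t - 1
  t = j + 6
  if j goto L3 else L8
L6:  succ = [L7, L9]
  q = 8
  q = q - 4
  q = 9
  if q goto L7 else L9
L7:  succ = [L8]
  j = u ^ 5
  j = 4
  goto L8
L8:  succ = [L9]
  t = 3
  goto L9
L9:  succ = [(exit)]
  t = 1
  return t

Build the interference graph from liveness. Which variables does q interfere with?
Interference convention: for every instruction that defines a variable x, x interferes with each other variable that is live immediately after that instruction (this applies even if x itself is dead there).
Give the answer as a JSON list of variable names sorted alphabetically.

Per-block:
  L0: {s} / ∅
  L1: {s,u} / ∅
  L2: {t,u} / ∅
  L3: {s} / ∅
  L4: {s} / {s}
  L5: {j,t} / ∅
  L6: {q} / ∅
  L7: {j} / {u}
  L8: {t} / ∅
  L9: {t} / ∅

Live sets:
  L0: in=∅ out=∅
  L1: in=∅ out={u}
  L2: in=∅ out=∅
  L3: in={u} out={s,u}
  L4: in={s,u} out={u}
  L5: in={u} out={u}
  L6: in={u} out={u}
  L7: in={u} out=∅
  L8: in=∅ out=∅
  L9: in=∅ out=∅

Interfere edges:
  j — {t,u}
  q — {u}
  s — {u}
  t — {j,u}
  u — {j,q,s,t}

N(q) = ["u"]

Answer: ["u"]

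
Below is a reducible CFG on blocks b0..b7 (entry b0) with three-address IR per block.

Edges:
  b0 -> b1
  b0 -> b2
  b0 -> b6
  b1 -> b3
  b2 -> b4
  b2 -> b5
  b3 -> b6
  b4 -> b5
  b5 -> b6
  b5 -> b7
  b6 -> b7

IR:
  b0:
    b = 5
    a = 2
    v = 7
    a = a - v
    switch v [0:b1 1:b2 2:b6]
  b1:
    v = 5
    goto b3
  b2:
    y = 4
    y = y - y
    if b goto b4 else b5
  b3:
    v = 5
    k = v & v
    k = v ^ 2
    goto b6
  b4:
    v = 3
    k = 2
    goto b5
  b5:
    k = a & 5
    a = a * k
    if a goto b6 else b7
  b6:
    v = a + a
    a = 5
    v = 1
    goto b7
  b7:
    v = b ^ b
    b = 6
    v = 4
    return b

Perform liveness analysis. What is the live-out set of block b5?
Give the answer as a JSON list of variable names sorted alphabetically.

Answer: ["a", "b"]

Working:
Block summaries:
  b0: def={a,b,v} ue=∅
  b1: def={v} ue=∅
  b2: def={y} ue={b}
  b3: def={k,v} ue=∅
  b4: def={k,v} ue=∅
  b5: def={a,k} ue={a}
  b6: def={a,v} ue={a}
  b7: def={b,v} ue={b}

Backward fixpoint:
  live b0: ∅→{a,b}
  live b1: {a,b}→{a,b}
  live b2: {a,b}→{a,b}
  live b3: {a,b}→{a,b}
  live b4: {a,b}→{a,b}
  live b5: {a,b}→{a,b}
  live b6: {a,b}→{b}
  live b7: {b}→∅

live-out(b5) = ["a", "b"]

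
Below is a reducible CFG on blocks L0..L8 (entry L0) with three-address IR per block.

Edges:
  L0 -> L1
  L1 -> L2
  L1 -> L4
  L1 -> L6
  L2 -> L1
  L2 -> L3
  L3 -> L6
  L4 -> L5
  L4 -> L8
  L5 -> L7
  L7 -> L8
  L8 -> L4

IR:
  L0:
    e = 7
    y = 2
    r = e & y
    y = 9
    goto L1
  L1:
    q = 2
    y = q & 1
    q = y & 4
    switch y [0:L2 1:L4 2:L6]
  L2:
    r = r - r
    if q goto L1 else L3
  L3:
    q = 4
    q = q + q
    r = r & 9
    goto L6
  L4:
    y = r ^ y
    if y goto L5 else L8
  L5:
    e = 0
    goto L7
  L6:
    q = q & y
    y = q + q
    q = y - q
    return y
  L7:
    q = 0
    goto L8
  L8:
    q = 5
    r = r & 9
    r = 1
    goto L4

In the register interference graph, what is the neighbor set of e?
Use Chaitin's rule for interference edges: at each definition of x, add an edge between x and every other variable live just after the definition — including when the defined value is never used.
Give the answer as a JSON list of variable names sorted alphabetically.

Answer: ["r", "y"]

Working:
def/use:
  L0: def={e,r,y} ue=∅
  L1: def={q,y} ue=∅
  L2: def={r} ue={q,r}
  L3: def={q,r} ue={r}
  L4: def={y} ue={r,y}
  L5: def={e} ue=∅
  L6: def={q,y} ue={q,y}
  L7: def={q} ue=∅
  L8: def={q,r} ue={r}

Live sets:
  L0 li=∅ lo={r}
  L1 li={r} lo={q,r,y}
  L2 li={q,r,y} lo={r,y}
  L3 li={r,y} lo={q,y}
  L4 li={r,y} lo={r,y}
  L5 li={r,y} lo={r,y}
  L6 li={q,y} lo=∅
  L7 li={r,y} lo={r,y}
  L8 li={r,y} lo={r,y}

Interfere edges:
  e↔{r,y}
  q↔{r,y}
  r↔{e,q,y}
  y↔{e,q,r}

N(e) = ["r", "y"]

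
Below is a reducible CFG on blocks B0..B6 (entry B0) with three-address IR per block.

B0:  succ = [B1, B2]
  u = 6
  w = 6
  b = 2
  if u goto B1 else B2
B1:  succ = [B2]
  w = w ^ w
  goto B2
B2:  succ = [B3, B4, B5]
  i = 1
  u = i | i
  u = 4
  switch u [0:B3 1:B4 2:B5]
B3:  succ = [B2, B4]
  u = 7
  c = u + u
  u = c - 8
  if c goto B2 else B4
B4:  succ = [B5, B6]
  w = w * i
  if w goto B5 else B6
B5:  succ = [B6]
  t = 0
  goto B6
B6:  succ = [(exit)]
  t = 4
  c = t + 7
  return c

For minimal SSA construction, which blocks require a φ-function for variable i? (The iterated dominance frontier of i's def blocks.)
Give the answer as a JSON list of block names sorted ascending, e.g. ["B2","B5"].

idom tree: B1←B0 B2←B0 B3←B2 B4←B2 B5←B2 B6←B2
Join-block Dom:
  B2: preds {B0,B1,B3}: {B0} ∩ {B0,B1} ∩ {B0,B2,B3} = {B0}; idom=B0
  B4: preds {B2,B3}: {B0,B2} ∩ {B0,B2,B3} = {B0,B2}; idom=B2
  B5: preds {B2,B4}: {B0,B2} ∩ {B0,B2,B4} = {B0,B2}; idom=B2
  B6: preds {B4,B5}: {B0,B2,B4} ∩ {B0,B2,B5} = {B0,B2}; idom=B2

Frontier:
  B2←B0: walk · to B0
  B2←B1: walk B1 to B0
  B2←B3: walk B3→B2 to B0
  B4←B2: walk · to B2
  B4←B3: walk B3 to B2
  B5←B2: walk · to B2
  B5←B4: walk B4 to B2
  B6←B4: walk B4 to B2
  B6←B5: walk B5 to B2
  B0 → ∅
  B1 → {B2}
  B2 → {B2}
  B3 → {B2,B4}
  B4 → {B5,B6}
  B5 → {B6}
  B6 → ∅

φ for i: defs {B2}
  DF⁺ = {B2}

Answer: ["B2"]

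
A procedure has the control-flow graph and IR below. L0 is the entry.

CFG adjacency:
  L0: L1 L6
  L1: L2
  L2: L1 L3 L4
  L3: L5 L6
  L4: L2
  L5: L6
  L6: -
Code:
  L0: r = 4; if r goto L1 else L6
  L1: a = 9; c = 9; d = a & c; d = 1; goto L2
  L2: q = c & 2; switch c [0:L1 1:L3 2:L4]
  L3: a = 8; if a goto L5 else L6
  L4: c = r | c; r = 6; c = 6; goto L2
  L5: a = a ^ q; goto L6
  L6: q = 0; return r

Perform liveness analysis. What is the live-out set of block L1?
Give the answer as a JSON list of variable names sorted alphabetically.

Block summaries:
  L0 def {r} use ∅
  L1 def {a,c,d} use ∅
  L2 def {q} use {c}
  L3 def {a} use ∅
  L4 def {c,r} use {c,r}
  L5 def {a} use {a,q}
  L6 def {q} use {r}

Backward fixpoint:
  L0 li=∅ lo={r}
  L1 li={r} lo={c,r}
  L2 li={c,r} lo={c,q,r}
  L3 li={q,r} lo={a,q,r}
  L4 li={c,r} lo={c,r}
  L5 li={a,q,r} lo={r}
  L6 li={r} lo=∅

live-out(L1) = ["c", "r"]

Answer: ["c", "r"]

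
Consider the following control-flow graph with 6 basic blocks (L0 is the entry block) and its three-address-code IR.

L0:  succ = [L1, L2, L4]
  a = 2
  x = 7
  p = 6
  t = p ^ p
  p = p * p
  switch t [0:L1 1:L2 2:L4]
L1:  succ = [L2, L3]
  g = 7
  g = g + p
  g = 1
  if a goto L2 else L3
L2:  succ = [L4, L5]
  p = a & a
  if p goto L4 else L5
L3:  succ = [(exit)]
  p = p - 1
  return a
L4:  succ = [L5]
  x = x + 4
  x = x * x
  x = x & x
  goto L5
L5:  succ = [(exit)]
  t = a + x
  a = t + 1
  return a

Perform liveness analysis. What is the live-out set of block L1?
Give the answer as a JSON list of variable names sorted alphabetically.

Answer: ["a", "p", "x"]

Derivation:
Per-block:
  L0 def {a,p,t,x} use ∅
  L1 def {g} use {a,p}
  L2 def {p} use {a}
  L3 def {p} use {a,p}
  L4 def {x} use {x}
  L5 def {a,t} use {a,x}

Liveness:
  L0 li=∅ lo={a,p,x}
  L1 li={a,p,x} lo={a,p,x}
  L2 li={a,x} lo={a,x}
  L3 li={a,p} lo=∅
  L4 li={a,x} lo={a,x}
  L5 li={a,x} lo=∅

live-out(L1) = ["a", "p", "x"]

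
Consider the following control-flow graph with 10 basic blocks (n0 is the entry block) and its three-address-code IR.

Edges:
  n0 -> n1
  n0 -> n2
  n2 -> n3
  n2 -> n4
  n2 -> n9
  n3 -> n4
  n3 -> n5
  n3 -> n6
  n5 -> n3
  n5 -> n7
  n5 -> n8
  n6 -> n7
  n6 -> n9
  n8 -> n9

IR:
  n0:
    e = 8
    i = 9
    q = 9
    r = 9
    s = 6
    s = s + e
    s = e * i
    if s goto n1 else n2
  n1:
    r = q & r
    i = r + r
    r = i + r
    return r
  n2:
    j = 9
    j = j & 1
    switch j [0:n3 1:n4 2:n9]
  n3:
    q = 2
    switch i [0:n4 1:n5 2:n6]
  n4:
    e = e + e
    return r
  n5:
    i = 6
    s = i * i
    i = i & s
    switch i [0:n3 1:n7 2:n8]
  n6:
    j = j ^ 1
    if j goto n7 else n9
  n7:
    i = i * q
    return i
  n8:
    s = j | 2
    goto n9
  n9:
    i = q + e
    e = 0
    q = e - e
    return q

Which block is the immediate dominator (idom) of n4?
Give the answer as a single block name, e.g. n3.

idom tree: n1←n0 n2←n0 n3←n2 n4←n2 n5←n3 n6←n3 n7←n3 n8←n5 n9←n2
Join-block Dom:
  n3: preds {n2,n5}: {n0,n2} ∩ {n0,n2,n3,n5} = {n0,n2}; idom=n2
  n4: preds {n2,n3}: {n0,n2} ∩ {n0,n2,n3} = {n0,n2}; idom=n2
  n7: preds {n5,n6}: {n0,n2,n3,n5} ∩ {n0,n2,n3,n6} = {n0,n2,n3}; idom=n3
  n9: preds {n2,n6,n8}: {n0,n2} ∩ {n0,n2,n3,n6} ∩ {n0,n2,n3,n5,n8} = {n0,n2}; idom=n2

idom(n4) = n2

Answer: n2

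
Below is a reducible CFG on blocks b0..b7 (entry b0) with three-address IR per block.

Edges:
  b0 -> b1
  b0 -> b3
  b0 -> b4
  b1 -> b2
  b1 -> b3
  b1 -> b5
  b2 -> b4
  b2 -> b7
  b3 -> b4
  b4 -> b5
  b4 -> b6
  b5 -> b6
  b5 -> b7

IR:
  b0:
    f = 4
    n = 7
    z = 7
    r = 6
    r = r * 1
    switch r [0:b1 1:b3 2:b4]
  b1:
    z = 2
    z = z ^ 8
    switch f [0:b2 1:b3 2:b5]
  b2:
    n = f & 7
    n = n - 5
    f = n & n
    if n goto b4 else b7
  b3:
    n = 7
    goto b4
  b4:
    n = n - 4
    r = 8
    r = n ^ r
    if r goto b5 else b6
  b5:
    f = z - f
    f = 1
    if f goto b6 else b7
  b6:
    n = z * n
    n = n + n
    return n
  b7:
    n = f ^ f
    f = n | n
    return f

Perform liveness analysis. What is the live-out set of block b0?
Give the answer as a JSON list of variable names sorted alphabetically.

def/use:
  b0: def={f,n,r,z} ue=∅
  b1: def={z} ue={f}
  b2: def={f,n} ue={f}
  b3: def={n} ue=∅
  b4: def={n,r} ue={n}
  b5: def={f} ue={f,z}
  b6: def={n} ue={n,z}
  b7: def={f,n} ue={f}

Backward fixpoint:
  b0: in=∅ out={f,n,z}
  b1: in={f,n} out={f,n,z}
  b2: in={f,z} out={f,n,z}
  b3: in={f,z} out={f,n,z}
  b4: in={f,n,z} out={f,n,z}
  b5: in={f,n,z} out={f,n,z}
  b6: in={n,z} out=∅
  b7: in={f} out=∅

live-out(b0) = ["f", "n", "z"]

Answer: ["f", "n", "z"]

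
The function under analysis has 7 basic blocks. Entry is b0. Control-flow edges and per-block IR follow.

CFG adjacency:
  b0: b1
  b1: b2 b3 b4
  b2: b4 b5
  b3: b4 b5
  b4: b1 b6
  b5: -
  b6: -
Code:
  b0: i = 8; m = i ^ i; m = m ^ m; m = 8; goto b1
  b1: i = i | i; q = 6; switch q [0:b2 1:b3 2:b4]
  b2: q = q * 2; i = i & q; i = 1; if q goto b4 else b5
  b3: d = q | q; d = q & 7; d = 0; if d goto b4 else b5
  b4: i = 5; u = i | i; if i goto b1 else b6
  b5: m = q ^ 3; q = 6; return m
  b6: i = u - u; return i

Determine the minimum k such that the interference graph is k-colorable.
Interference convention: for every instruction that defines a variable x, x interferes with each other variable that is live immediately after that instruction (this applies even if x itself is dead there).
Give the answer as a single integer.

def/use:
  b0: {i,m} / ∅
  b1: {i,q} / {i}
  b2: {i,q} / {i,q}
  b3: {d} / {q}
  b4: {i,u} / ∅
  b5: {m,q} / {q}
  b6: {i} / {u}

Liveness:
  b0: in=∅ out={i}
  b1: in={i} out={i,q}
  b2: in={i,q} out={q}
  b3: in={q} out={q}
  b4: in=∅ out={i,u}
  b5: in={q} out=∅
  b6: in={u} out=∅

Conflict graph:
  d — {q}
  i — {m,q,u}
  m — {i,q}
  q — {d,i,m}
  u — {i}

Registers:
  {i,m,q} pairwise interfere (3-clique) ⇒ χ ≥ 3
  3-colouring: c0={d,i}  c1={q,u}  c2={m}
  χ = 3

Answer: 3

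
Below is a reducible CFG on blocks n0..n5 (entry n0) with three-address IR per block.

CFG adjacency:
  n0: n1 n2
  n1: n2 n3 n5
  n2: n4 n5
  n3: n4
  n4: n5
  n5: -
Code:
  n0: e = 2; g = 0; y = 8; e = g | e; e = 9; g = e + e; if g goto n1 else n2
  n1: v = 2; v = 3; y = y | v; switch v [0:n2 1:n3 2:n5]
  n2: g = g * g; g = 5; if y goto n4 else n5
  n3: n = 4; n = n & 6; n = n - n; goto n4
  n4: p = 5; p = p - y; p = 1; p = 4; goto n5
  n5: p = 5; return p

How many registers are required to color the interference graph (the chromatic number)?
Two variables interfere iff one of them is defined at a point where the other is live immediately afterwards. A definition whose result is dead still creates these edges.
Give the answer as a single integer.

Answer: 3

Working:
Block summaries:
  n0 def {e,g,y} use ∅
  n1 def {v,y} use {y}
  n2 def {g} use {g,y}
  n3 def {n} use ∅
  n4 def {p} use {y}
  n5 def {p} use ∅

Live sets:
  n0: in=∅ out={g,y}
  n1: in={g,y} out={g,y}
  n2: in={g,y} out={y}
  n3: in={y} out={y}
  n4: in={y} out=∅
  n5: in=∅ out=∅

Interfere edges:
  e: {g,y}
  g: {e,v,y}
  n: {y}
  p: {y}
  v: {g,y}
  y: {e,g,n,p,v}

Chromatic number:
  {e,g,y} pairwise interfere (3-clique) ⇒ χ ≥ 3
  assign e→R2 g→R1 n→R1 p→R1 v→R2 y→R0 — no edge inside a register ⇒ χ ≤ 3
  χ = 3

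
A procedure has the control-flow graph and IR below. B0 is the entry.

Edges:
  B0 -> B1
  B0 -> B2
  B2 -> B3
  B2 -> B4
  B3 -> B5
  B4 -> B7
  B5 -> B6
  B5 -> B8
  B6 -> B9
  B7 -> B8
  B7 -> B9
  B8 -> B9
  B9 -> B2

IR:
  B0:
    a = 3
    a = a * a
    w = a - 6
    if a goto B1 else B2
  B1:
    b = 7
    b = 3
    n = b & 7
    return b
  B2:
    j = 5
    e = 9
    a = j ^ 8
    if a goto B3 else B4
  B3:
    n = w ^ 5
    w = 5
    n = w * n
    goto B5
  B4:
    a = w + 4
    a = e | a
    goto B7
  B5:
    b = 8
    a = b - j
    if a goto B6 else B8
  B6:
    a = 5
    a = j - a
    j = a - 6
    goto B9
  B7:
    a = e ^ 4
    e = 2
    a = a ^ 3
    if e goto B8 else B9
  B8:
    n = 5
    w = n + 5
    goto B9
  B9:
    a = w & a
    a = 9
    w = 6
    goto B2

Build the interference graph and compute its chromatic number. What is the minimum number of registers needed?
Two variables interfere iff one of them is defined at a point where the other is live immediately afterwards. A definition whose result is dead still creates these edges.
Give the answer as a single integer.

Block summaries:
  B0: {a,w} / ∅
  B1: {b,n} / ∅
  B2: {a,e,j} / ∅
  B3: {n,w} / {w}
  B4: {a} / {e,w}
  B5: {a,b} / {j}
  B6: {a,j} / {j}
  B7: {a,e} / {e}
  B8: {n,w} / ∅
  B9: {a,w} / {a,w}

Liveness:
  B0 li=∅ lo={w}
  B1 li=∅ lo=∅
  B2 li={w} lo={e,j,w}
  B3 li={j,w} lo={j,w}
  B4 li={e,w} lo={e,w}
  B5 li={j,w} lo={a,j,w}
  B6 li={j,w} lo={a,w}
  B7 li={e,w} lo={a,w}
  B8 li={a} lo={a,w}
  B9 li={a,w} lo={w}

Conflict graph:
  a↔{e,j,n,w}
  b↔{j,n,w}
  e↔{a,j,w}
  j↔{a,b,e,n,w}
  n↔{a,b,j,w}
  w↔{a,b,e,j,n}

Registers:
  {a,e,j,w} pairwise interfere (4-clique) ⇒ χ ≥ 4
  assign a→R2 b→R2 e→R3 j→R0 n→R3 w→R1 — no edge inside a register ⇒ χ ≤ 4
  χ = 4

Answer: 4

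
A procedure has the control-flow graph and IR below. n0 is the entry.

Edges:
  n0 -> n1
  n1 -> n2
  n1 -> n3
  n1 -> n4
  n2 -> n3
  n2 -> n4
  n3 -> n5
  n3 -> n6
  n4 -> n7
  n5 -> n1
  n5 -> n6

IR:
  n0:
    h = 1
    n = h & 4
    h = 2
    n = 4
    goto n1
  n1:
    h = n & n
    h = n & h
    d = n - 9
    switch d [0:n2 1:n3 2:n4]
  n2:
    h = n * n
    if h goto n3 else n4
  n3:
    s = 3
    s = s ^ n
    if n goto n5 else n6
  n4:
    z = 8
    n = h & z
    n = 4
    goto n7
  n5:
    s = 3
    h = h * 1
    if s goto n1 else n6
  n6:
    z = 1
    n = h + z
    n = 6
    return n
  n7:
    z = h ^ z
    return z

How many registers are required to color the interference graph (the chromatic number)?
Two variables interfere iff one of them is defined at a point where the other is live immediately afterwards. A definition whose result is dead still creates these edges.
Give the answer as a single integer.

def/use:
  n0: {h,n} / ∅
  n1: {d,h} / {n}
  n2: {h} / {n}
  n3: {s} / {n}
  n4: {n,z} / {h}
  n5: {h,s} / {h}
  n6: {n,z} / {h}
  n7: {z} / {h,z}

Liveness:
  n0 li=∅ lo={n}
  n1 li={n} lo={h,n}
  n2 li={n} lo={h,n}
  n3 li={h,n} lo={h,n}
  n4 li={h} lo={h,z}
  n5 li={h,n} lo={h,n}
  n6 li={h} lo=∅
  n7 li={h,z} lo=∅

Interference:
  d: {h,n}
  h: {d,n,s,z}
  n: {d,h,s,z}
  s: {h,n}
  z: {h,n}

Registers:
  lower bound: {d,h,n} mutually conflict ⇒ χ ≥ 3
  3-colouring: R0={h}  R1={n}  R2={d,s,z}
  χ = 3

Answer: 3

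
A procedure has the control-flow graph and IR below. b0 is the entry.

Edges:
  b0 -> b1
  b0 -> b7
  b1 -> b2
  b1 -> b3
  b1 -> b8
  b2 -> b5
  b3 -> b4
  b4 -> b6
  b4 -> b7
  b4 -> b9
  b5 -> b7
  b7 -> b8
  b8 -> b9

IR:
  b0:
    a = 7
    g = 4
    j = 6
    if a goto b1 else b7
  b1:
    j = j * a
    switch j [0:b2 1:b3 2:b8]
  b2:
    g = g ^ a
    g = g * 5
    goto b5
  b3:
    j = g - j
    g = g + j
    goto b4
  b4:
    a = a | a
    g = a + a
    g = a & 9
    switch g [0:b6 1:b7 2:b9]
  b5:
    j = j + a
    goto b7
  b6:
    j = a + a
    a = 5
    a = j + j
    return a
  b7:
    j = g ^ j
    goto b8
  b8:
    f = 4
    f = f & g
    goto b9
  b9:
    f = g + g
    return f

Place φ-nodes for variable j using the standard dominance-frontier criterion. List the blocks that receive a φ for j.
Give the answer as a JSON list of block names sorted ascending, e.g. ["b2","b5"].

idom tree: b1←b0 b2←b1 b3←b1 b4←b3 b5←b2 b6←b4 b7←b0 b8←b0 b9←b0
Dom at joins:
  b7: preds {b0,b4,b5}: {b0} ∩ {b0,b1,b3,b4} ∩ {b0,b1,b2,b5} = {b0}; idom=b0
  b8: preds {b1,b7}: {b0,b1} ∩ {b0,b7} = {b0}; idom=b0
  b9: preds {b4,b8}: {b0,b1,b3,b4} ∩ {b0,b8} = {b0}; idom=b0

DF derivation:
  b7←b0: walk · to b0
  b7←b4: walk b4→b3→b1 to b0
  b7←b5: walk b5→b2→b1 to b0
  b8←b1: walk b1 to b0
  b8←b7: walk b7 to b0
  b9←b4: walk b4→b3→b1 to b0
  b9←b8: walk b8 to b0
  b0 → ∅
  b1 → {b7,b8,b9}
  b2 → {b7}
  b3 → {b7,b9}
  b4 → {b7,b9}
  b5 → {b7}
  b6 → ∅
  b7 → {b8}
  b8 → {b9}
  b9 → ∅

φ for j: defs {b0,b1,b3,b5,b6,b7}
  DF⁺ = {b7,b8,b9}

Answer: ["b7", "b8", "b9"]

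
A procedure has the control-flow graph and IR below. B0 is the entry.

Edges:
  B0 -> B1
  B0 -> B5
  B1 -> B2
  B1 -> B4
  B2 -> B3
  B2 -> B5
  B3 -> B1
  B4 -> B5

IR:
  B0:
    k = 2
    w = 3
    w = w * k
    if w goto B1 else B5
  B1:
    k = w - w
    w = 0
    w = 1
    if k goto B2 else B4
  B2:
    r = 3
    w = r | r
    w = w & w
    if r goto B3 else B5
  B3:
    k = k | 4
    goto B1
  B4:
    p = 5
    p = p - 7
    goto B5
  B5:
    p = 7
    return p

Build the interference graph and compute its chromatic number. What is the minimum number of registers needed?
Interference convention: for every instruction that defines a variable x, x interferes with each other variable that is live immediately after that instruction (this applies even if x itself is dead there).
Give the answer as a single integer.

Per-block:
  B0 def {k,w} use ∅
  B1 def {k,w} use {w}
  B2 def {r,w} use ∅
  B3 def {k} use {k}
  B4 def {p} use ∅
  B5 def {p} use ∅

Live sets:
  B0 li=∅ lo={w}
  B1 li={w} lo={k}
  B2 li={k} lo={k,w}
  B3 li={k,w} lo={w}
  B4 li=∅ lo=∅
  B5 li=∅ lo=∅

Conflict graph:
  k: {r,w}
  p: ∅
  r: {k,w}
  w: {k,r}

Colouring:
  clique {k,r,w} ⇒ need ≥ 3
  3-colouring: r0={k,p}  r1={r}  r2={w}
  χ = 3

Answer: 3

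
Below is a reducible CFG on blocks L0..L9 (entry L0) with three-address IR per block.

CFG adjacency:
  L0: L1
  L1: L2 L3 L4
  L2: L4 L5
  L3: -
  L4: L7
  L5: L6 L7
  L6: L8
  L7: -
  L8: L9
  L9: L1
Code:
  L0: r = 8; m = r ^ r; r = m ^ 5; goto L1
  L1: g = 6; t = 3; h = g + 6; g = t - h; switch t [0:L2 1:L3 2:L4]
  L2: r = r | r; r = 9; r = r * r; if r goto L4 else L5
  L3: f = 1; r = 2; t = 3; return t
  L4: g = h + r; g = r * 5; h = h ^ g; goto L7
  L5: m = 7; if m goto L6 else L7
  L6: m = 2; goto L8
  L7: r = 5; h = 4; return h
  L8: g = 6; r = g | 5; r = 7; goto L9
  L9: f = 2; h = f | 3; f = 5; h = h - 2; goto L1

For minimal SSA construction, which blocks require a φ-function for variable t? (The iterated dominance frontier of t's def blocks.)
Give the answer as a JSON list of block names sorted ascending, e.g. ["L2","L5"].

Answer: ["L1"]

Derivation:
idom tree: L1←L0 L2←L1 L3←L1 L4←L1 L5←L2 L6←L5 L7←L1 L8←L6 L9←L8
Join-block Dom:
  L1: preds {L0,L9}: {L0} ∩ {L0,L1,L2,L5,L6,L8,L9} = {L0}; idom=L0
  L4: preds {L1,L2}: {L0,L1} ∩ {L0,L1,L2} = {L0,L1}; idom=L1
  L7: preds {L4,L5}: {L0,L1,L4} ∩ {L0,L1,L2,L5} = {L0,L1}; idom=L1

DF walk-up:
  L1←L0: walk · to L0
  L1←L9: walk L9→L8→L6→L5→L2→L1 to L0
  L4←L1: walk · to L1
  L4←L2: walk L2 to L1
  L7←L4: walk L4 to L1
  L7←L5: walk L5→L2 to L1
  DF(L0)=∅
  DF(L1)={L1}
  DF(L2)={L1,L4,L7}
  DF(L3)=∅
  DF(L4)={L7}
  DF(L5)={L1,L7}
  DF(L6)={L1}
  DF(L7)=∅
  DF(L8)={L1}
  DF(L9)={L1}

φ for t: defs {L1,L3}
  DF⁺ = {L1}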